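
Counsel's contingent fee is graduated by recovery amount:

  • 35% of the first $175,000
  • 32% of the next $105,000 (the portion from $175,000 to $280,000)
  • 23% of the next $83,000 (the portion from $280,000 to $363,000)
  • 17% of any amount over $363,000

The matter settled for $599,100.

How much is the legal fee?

$154,077.00

First $175,000 at 35% = $61,250.00
Next $105,000 at 32% = $33,600.00
Next $83,000 at 23% = $19,090.00
Remaining $236,100 at 17% = $40,137.00
Fee: $61,250.00 + $33,600.00 + $19,090.00 + $40,137.00 = $154,077.00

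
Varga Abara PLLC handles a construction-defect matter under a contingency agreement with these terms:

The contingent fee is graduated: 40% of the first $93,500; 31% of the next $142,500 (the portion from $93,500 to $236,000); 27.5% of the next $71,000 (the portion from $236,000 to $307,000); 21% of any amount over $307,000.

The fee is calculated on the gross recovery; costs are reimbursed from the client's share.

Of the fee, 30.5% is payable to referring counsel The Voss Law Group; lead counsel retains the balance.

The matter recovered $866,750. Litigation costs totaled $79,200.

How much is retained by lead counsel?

$151,960.01

Fee base is the gross recovery, $866,750; costs are reimbursed separately.
First $93,500 at 40% = $37,400.00
Next $142,500 at 31% = $44,175.00
Next $71,000 at 27.5% = $19,525.00
Remaining $559,750 at 21% = $117,547.50
Fee: $37,400.00 + $44,175.00 + $19,525.00 + $117,547.50 = $218,647.50
Referral share: 30.5% of $218,647.50 = $66,687.49; lead counsel retains $218,647.50 − $66,687.49 = $151,960.01.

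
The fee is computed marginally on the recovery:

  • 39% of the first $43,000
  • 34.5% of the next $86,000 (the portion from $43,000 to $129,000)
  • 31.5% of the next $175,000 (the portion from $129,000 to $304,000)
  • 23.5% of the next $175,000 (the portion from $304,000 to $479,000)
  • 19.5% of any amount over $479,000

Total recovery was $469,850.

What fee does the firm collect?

$140,539.75

First $43,000 at 39% = $16,770.00
Next $86,000 at 34.5% = $29,670.00
Next $175,000 at 31.5% = $55,125.00
Remaining $165,850 at 23.5% = $38,974.75
Fee: $16,770.00 + $29,670.00 + $55,125.00 + $38,974.75 = $140,539.75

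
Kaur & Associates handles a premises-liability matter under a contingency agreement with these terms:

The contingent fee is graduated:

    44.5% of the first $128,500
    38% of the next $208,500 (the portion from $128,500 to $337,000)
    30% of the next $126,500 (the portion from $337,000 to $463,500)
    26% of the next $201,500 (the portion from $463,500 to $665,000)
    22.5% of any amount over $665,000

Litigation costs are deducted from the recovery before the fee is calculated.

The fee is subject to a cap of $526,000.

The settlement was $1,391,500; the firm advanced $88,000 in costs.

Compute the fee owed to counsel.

Fee base (net of costs): $1,391,500 − $88,000 = $1,303,500
First $128,500 at 44.5% = $57,182.50
Next $208,500 at 38% = $79,230.00
Next $126,500 at 30% = $37,950.00
Next $201,500 at 26% = $52,390.00
Remaining $638,500 at 22.5% = $143,662.50
Fee: $57,182.50 + $79,230.00 + $37,950.00 + $52,390.00 + $143,662.50 = $370,415.00
$370,415.00 is under the $526,000 cap.

$370,415.00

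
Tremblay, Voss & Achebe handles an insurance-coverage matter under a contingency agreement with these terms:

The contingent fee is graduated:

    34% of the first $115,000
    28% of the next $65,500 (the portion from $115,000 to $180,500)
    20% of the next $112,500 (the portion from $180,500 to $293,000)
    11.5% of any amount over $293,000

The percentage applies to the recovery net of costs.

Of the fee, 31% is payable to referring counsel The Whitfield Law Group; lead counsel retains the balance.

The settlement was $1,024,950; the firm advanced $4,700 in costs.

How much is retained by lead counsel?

$112,865.89

Fee base (net of costs): $1,024,950 − $4,700 = $1,020,250
First $115,000 at 34% = $39,100.00
Next $65,500 at 28% = $18,340.00
Next $112,500 at 20% = $22,500.00
Remaining $727,250 at 11.5% = $83,633.75
Fee: $39,100.00 + $18,340.00 + $22,500.00 + $83,633.75 = $163,573.75
Referral share: 31% of $163,573.75 = $50,707.86; lead counsel retains $163,573.75 − $50,707.86 = $112,865.89.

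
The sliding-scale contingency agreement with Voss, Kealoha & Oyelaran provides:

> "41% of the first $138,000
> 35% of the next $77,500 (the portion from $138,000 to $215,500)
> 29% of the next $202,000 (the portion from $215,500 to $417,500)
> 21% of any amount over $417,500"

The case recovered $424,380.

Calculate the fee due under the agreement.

First $138,000 at 41% = $56,580.00
Next $77,500 at 35% = $27,125.00
Next $202,000 at 29% = $58,580.00
Remaining $6,880 at 21% = $1,444.80
Fee: $56,580.00 + $27,125.00 + $58,580.00 + $1,444.80 = $143,729.80

$143,729.80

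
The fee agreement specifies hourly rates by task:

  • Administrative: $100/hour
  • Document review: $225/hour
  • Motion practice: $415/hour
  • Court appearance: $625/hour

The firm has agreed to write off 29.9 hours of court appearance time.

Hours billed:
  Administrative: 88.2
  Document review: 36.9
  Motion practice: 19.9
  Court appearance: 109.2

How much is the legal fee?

Administrative: 88.2 × $100 = $8,820.00
Document review: 36.9 × $225 = $8,302.50
Motion practice: 19.9 × $415 = $8,258.50
Court appearance: 109.2 × $625 = $68,250.00
Subtotal: $93,631.00
Write-off: 29.9 × $625 = $18,687.50
Total: $93,631.00 − $18,687.50 = $74,943.50

$74,943.50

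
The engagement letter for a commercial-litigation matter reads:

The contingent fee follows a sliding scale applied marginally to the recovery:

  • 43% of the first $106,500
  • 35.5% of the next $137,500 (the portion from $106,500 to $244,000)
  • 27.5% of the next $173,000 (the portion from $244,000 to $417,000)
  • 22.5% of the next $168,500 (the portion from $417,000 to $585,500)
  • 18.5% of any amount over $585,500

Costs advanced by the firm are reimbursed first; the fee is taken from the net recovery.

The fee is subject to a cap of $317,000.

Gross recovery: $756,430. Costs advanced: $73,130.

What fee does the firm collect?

$198,188.00

Fee base (net of costs): $756,430 − $73,130 = $683,300
First $106,500 at 43% = $45,795.00
Next $137,500 at 35.5% = $48,812.50
Next $173,000 at 27.5% = $47,575.00
Next $168,500 at 22.5% = $37,912.50
Remaining $97,800 at 18.5% = $18,093.00
Fee: $45,795.00 + $48,812.50 + $47,575.00 + $37,912.50 + $18,093.00 = $198,188.00
$198,188.00 is under the $317,000 cap.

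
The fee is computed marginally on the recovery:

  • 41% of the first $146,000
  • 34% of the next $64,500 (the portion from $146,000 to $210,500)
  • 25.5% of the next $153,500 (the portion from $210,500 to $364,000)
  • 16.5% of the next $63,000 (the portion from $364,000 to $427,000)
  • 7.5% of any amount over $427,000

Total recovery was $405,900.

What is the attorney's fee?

$127,846.00

First $146,000 at 41% = $59,860.00
Next $64,500 at 34% = $21,930.00
Next $153,500 at 25.5% = $39,142.50
Remaining $41,900 at 16.5% = $6,913.50
Fee: $59,860.00 + $21,930.00 + $39,142.50 + $6,913.50 = $127,846.00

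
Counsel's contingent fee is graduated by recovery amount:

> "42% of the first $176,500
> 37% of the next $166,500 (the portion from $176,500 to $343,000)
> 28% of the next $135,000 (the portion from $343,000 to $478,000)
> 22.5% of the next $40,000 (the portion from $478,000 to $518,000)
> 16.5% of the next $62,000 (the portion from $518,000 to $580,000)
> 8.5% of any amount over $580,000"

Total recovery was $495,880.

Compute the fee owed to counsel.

First $176,500 at 42% = $74,130.00
Next $166,500 at 37% = $61,605.00
Next $135,000 at 28% = $37,800.00
Remaining $17,880 at 22.5% = $4,023.00
Fee: $74,130.00 + $61,605.00 + $37,800.00 + $4,023.00 = $177,558.00

$177,558.00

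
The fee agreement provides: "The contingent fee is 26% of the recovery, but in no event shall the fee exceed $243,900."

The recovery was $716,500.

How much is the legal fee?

26% of $716,500 = $186,290.00
That is under the $243,900 cap.

$186,290.00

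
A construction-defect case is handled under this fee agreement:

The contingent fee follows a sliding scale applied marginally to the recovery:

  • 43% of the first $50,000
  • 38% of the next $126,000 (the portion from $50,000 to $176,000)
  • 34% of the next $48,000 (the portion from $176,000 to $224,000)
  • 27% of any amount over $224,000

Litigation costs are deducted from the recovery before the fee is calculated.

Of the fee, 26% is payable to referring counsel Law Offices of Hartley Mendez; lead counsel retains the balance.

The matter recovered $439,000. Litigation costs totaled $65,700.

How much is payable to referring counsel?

Fee base (net of costs): $439,000 − $65,700 = $373,300
First $50,000 at 43% = $21,500.00
Next $126,000 at 38% = $47,880.00
Next $48,000 at 34% = $16,320.00
Remaining $149,300 at 27% = $40,311.00
Fee: $21,500.00 + $47,880.00 + $16,320.00 + $40,311.00 = $126,011.00
Referral share: 26% of $126,011.00 = $32,762.86; lead counsel retains $126,011.00 − $32,762.86 = $93,248.14.

$32,762.86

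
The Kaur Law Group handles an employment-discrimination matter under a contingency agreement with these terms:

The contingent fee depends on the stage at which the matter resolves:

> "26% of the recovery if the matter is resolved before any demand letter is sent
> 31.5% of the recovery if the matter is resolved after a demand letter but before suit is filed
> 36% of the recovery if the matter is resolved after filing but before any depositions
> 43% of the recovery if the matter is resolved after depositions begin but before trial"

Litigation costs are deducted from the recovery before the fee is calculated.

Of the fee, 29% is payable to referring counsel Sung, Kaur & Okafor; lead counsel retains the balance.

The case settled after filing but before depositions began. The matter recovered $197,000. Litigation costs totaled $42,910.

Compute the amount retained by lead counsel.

Fee base (net of costs): $197,000 − $42,910 = $154,090
The matter settled after filing but before depositions began, so the 36% rate applies.
$154,090 × 36% = $55,472.40
Referral share: 29% of $55,472.40 = $16,087.00; lead counsel retains $55,472.40 − $16,087.00 = $39,385.40.

$39,385.40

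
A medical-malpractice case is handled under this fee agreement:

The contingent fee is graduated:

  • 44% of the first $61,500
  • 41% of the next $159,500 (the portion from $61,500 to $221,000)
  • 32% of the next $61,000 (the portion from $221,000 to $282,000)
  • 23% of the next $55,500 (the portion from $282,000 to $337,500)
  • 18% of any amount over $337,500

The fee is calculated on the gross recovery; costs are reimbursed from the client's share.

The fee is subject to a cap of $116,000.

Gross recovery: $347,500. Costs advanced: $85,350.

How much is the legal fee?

Fee base is the gross recovery, $347,500; costs are reimbursed separately.
First $61,500 at 44% = $27,060.00
Next $159,500 at 41% = $65,395.00
Next $61,000 at 32% = $19,520.00
Next $55,500 at 23% = $12,765.00
Remaining $10,000 at 18% = $1,800.00
Fee: $27,060.00 + $65,395.00 + $19,520.00 + $12,765.00 + $1,800.00 = $126,540.00
$126,540.00 exceeds the $116,000 cap, so the fee is capped at $116,000.00.

$116,000.00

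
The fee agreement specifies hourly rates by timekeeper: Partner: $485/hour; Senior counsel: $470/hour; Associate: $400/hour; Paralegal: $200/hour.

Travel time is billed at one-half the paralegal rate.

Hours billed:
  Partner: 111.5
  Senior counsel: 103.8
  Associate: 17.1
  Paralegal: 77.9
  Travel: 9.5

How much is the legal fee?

Partner: 111.5 × $485 = $54,077.50
Senior counsel: 103.8 × $470 = $48,786.00
Associate: 17.1 × $400 = $6,840.00
Paralegal: 77.9 × $200 = $15,580.00
Subtotal: $54,077.50 + $48,786.00 + $6,840.00 + $15,580.00 = $125,283.50
Travel: 9.5 × ($200 ÷ 2) = 9.5 × $100.00 = $950.00
Total: $125,283.50 + $950.00 = $126,233.50

$126,233.50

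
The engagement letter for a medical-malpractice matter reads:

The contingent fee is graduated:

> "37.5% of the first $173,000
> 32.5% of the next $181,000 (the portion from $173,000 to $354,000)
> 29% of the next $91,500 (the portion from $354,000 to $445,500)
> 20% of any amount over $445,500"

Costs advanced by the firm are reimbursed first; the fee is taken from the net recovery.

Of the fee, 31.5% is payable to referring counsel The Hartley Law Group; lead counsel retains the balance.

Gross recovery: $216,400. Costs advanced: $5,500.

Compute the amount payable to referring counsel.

Fee base (net of costs): $216,400 − $5,500 = $210,900
First $173,000 at 37.5% = $64,875.00
Remaining $37,900 at 32.5% = $12,317.50
Fee: $64,875.00 + $12,317.50 = $77,192.50
Referral share: 31.5% of $77,192.50 = $24,315.64; lead counsel retains $77,192.50 − $24,315.64 = $52,876.86.

$24,315.64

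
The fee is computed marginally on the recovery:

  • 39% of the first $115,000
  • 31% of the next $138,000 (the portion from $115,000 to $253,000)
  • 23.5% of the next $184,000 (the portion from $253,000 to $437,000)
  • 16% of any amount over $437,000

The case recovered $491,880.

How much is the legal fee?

$139,650.80

First $115,000 at 39% = $44,850.00
Next $138,000 at 31% = $42,780.00
Next $184,000 at 23.5% = $43,240.00
Remaining $54,880 at 16% = $8,780.80
Fee: $44,850.00 + $42,780.00 + $43,240.00 + $8,780.80 = $139,650.80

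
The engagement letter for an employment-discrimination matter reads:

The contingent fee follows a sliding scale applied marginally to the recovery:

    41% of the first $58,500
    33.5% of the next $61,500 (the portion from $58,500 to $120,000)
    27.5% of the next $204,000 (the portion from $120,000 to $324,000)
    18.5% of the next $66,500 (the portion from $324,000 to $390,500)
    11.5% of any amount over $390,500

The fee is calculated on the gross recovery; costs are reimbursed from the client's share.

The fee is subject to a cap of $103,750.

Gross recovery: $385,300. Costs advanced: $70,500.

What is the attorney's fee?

Fee base is the gross recovery, $385,300; costs are reimbursed separately.
First $58,500 at 41% = $23,985.00
Next $61,500 at 33.5% = $20,602.50
Next $204,000 at 27.5% = $56,100.00
Remaining $61,300 at 18.5% = $11,340.50
Fee: $23,985.00 + $20,602.50 + $56,100.00 + $11,340.50 = $112,028.00
$112,028.00 exceeds the $103,750 cap, so the fee is capped at $103,750.00.

$103,750.00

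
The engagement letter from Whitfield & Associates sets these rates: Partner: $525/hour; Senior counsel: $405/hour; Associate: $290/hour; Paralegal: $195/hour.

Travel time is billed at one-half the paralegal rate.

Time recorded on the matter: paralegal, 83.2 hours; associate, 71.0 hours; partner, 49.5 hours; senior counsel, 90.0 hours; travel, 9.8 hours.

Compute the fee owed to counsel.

Partner: 49.5 × $525 = $25,987.50
Senior counsel: 90.0 × $405 = $36,450.00
Associate: 71.0 × $290 = $20,590.00
Paralegal: 83.2 × $195 = $16,224.00
Subtotal: $25,987.50 + $36,450.00 + $20,590.00 + $16,224.00 = $99,251.50
Travel: 9.8 × ($195 ÷ 2) = 9.8 × $97.50 = $955.50
Total: $99,251.50 + $955.50 = $100,207.00

$100,207.00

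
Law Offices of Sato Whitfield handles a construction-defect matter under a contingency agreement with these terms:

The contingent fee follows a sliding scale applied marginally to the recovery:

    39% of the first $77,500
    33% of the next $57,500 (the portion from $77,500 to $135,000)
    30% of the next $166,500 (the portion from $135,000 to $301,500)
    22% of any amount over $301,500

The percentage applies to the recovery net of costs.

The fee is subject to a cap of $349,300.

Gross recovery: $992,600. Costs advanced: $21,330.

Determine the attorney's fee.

$246,499.40

Fee base (net of costs): $992,600 − $21,330 = $971,270
First $77,500 at 39% = $30,225.00
Next $57,500 at 33% = $18,975.00
Next $166,500 at 30% = $49,950.00
Remaining $669,770 at 22% = $147,349.40
Fee: $30,225.00 + $18,975.00 + $49,950.00 + $147,349.40 = $246,499.40
$246,499.40 is under the $349,300 cap.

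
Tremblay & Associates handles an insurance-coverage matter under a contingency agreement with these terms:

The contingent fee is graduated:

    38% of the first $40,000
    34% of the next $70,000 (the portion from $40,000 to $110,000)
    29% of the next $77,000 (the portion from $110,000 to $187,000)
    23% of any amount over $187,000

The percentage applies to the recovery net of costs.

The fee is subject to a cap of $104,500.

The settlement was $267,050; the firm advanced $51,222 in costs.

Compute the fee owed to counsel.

Fee base (net of costs): $267,050 − $51,222 = $215,828
First $40,000 at 38% = $15,200.00
Next $70,000 at 34% = $23,800.00
Next $77,000 at 29% = $22,330.00
Remaining $28,828 at 23% = $6,630.44
Fee: $15,200.00 + $23,800.00 + $22,330.00 + $6,630.44 = $67,960.44
$67,960.44 is under the $104,500 cap.

$67,960.44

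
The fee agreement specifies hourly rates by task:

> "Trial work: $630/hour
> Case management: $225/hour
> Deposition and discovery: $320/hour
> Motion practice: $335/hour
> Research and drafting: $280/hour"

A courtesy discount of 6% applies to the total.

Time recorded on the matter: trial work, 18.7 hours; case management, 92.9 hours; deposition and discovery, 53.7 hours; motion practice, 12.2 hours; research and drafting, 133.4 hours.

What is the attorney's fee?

$85,828.11

Trial work: 18.7 × $630 = $11,781.00
Case management: 92.9 × $225 = $20,902.50
Deposition and discovery: 53.7 × $320 = $17,184.00
Motion practice: 12.2 × $335 = $4,087.00
Research and drafting: 133.4 × $280 = $37,352.00
Subtotal: $91,306.50
Less 6% discount: −$5,478.39
Total: $91,306.50 − $5,478.39 = $85,828.11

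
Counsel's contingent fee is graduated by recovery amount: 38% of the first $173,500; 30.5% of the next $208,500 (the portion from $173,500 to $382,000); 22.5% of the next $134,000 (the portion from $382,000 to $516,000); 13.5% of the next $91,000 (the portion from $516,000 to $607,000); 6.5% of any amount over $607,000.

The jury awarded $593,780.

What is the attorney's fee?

First $173,500 at 38% = $65,930.00
Next $208,500 at 30.5% = $63,592.50
Next $134,000 at 22.5% = $30,150.00
Remaining $77,780 at 13.5% = $10,500.30
Fee: $65,930.00 + $63,592.50 + $30,150.00 + $10,500.30 = $170,172.80

$170,172.80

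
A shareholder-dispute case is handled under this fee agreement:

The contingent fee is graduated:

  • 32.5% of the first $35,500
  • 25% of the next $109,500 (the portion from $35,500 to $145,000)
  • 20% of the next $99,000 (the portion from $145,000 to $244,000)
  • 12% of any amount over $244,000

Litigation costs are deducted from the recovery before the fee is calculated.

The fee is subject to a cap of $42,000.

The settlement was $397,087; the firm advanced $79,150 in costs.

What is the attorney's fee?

$42,000.00

Fee base (net of costs): $397,087 − $79,150 = $317,937
First $35,500 at 32.5% = $11,537.50
Next $109,500 at 25% = $27,375.00
Next $99,000 at 20% = $19,800.00
Remaining $73,937 at 12% = $8,872.44
Fee: $11,537.50 + $27,375.00 + $19,800.00 + $8,872.44 = $67,584.94
$67,584.94 exceeds the $42,000 cap, so the fee is capped at $42,000.00.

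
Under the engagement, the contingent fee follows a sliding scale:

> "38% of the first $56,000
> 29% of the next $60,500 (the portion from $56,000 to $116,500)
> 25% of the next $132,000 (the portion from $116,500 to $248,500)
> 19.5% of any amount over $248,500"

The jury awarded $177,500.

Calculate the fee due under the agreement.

$54,075.00

First $56,000 at 38% = $21,280.00
Next $60,500 at 29% = $17,545.00
Remaining $61,000 at 25% = $15,250.00
Fee: $21,280.00 + $17,545.00 + $15,250.00 = $54,075.00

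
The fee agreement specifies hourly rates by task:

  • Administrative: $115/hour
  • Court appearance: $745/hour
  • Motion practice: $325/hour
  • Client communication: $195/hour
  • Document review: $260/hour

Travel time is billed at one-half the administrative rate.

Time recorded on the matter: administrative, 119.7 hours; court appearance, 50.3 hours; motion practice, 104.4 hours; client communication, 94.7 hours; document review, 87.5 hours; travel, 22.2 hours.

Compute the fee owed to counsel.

Administrative: 119.7 × $115 = $13,765.50
Court appearance: 50.3 × $745 = $37,473.50
Motion practice: 104.4 × $325 = $33,930.00
Client communication: 94.7 × $195 = $18,466.50
Document review: 87.5 × $260 = $22,750.00
Subtotal: $13,765.50 + $37,473.50 + $33,930.00 + $18,466.50 + $22,750.00 = $126,385.50
Travel: 22.2 × ($115 ÷ 2) = 22.2 × $57.50 = $1,276.50
Total: $126,385.50 + $1,276.50 = $127,662.00

$127,662.00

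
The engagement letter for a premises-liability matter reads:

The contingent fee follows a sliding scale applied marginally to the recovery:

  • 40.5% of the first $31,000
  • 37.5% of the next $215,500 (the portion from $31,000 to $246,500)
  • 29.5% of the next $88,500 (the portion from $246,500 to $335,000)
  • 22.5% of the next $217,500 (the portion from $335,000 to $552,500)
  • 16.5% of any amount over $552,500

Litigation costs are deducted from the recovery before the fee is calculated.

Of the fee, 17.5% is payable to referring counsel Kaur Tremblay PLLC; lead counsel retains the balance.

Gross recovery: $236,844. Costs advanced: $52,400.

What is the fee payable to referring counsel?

$12,266.89

Fee base (net of costs): $236,844 − $52,400 = $184,444
First $31,000 at 40.5% = $12,555.00
Remaining $153,444 at 37.5% = $57,541.50
Fee: $12,555.00 + $57,541.50 = $70,096.50
Referral share: 17.5% of $70,096.50 = $12,266.89; lead counsel retains $70,096.50 − $12,266.89 = $57,829.61.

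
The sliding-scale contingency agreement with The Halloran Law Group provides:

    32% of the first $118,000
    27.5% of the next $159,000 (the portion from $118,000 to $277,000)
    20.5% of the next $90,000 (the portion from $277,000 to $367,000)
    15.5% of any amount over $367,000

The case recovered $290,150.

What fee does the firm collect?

First $118,000 at 32% = $37,760.00
Next $159,000 at 27.5% = $43,725.00
Remaining $13,150 at 20.5% = $2,695.75
Fee: $37,760.00 + $43,725.00 + $2,695.75 = $84,180.75

$84,180.75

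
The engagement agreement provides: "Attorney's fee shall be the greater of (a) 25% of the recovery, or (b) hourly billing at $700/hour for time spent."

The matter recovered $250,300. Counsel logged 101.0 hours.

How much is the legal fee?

(a) 25% of $250,300 = $62,575.00
(b) 101.0 × $700 = $70,700.00
The greater is (b): $70,700.00.

$70,700.00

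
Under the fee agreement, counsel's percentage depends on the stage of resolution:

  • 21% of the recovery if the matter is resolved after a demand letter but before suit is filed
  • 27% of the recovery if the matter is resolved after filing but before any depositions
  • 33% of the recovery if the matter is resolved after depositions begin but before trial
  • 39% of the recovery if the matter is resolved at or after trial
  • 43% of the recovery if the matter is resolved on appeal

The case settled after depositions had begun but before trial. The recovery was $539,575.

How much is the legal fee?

$178,059.75

The matter settled after depositions had begun but before trial, so the 33% rate applies.
$539,575 × 33% = $178,059.75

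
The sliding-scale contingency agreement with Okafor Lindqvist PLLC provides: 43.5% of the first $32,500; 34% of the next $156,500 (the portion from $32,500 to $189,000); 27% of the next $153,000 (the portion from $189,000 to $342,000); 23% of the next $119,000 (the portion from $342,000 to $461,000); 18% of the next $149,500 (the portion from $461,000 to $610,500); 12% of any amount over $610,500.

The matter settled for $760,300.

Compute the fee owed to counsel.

$180,913.50

First $32,500 at 43.5% = $14,137.50
Next $156,500 at 34% = $53,210.00
Next $153,000 at 27% = $41,310.00
Next $119,000 at 23% = $27,370.00
Next $149,500 at 18% = $26,910.00
Remaining $149,800 at 12% = $17,976.00
Fee: $14,137.50 + $53,210.00 + $41,310.00 + $27,370.00 + $26,910.00 + $17,976.00 = $180,913.50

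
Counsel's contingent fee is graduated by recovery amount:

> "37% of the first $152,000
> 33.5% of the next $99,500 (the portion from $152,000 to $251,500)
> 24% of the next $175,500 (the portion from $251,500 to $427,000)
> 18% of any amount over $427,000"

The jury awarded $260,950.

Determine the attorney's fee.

First $152,000 at 37% = $56,240.00
Next $99,500 at 33.5% = $33,332.50
Remaining $9,450 at 24% = $2,268.00
Fee: $56,240.00 + $33,332.50 + $2,268.00 = $91,840.50

$91,840.50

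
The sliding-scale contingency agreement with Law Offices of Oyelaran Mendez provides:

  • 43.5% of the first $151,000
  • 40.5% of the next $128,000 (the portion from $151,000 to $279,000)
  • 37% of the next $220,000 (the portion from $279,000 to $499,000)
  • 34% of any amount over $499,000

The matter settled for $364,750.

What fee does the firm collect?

First $151,000 at 43.5% = $65,685.00
Next $128,000 at 40.5% = $51,840.00
Remaining $85,750 at 37% = $31,727.50
Fee: $65,685.00 + $51,840.00 + $31,727.50 = $149,252.50

$149,252.50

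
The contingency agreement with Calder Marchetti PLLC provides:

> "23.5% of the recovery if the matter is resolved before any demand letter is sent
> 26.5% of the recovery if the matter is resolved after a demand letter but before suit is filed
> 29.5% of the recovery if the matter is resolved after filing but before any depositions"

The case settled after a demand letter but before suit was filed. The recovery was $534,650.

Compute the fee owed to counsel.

$141,682.25

The matter settled after a demand letter but before suit was filed, so the 26.5% rate applies.
$534,650 × 26.5% = $141,682.25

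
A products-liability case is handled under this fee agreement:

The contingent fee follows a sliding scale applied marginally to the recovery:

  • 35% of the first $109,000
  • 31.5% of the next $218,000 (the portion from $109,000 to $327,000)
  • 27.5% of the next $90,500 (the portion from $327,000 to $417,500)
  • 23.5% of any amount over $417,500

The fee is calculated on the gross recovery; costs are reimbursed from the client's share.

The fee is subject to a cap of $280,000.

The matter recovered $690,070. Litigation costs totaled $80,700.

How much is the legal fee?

$195,761.45

Fee base is the gross recovery, $690,070; costs are reimbursed separately.
First $109,000 at 35% = $38,150.00
Next $218,000 at 31.5% = $68,670.00
Next $90,500 at 27.5% = $24,887.50
Remaining $272,570 at 23.5% = $64,053.95
Fee: $38,150.00 + $68,670.00 + $24,887.50 + $64,053.95 = $195,761.45
$195,761.45 is under the $280,000 cap.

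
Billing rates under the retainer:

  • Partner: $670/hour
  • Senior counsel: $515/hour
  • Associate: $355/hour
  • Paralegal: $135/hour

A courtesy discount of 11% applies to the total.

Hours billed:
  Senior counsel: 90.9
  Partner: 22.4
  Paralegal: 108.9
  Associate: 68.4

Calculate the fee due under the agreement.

Partner: 22.4 × $670 = $15,008.00
Senior counsel: 90.9 × $515 = $46,813.50
Associate: 68.4 × $355 = $24,282.00
Paralegal: 108.9 × $135 = $14,701.50
Subtotal: $100,805.00
Less 11% discount: −$11,088.55
Total: $100,805.00 − $11,088.55 = $89,716.45

$89,716.45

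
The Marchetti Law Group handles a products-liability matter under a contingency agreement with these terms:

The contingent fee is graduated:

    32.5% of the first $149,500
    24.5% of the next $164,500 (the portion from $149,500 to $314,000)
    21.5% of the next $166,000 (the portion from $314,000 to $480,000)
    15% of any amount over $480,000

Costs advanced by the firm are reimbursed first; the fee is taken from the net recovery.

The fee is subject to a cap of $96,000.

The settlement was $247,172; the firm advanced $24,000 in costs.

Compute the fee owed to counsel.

Fee base (net of costs): $247,172 − $24,000 = $223,172
First $149,500 at 32.5% = $48,587.50
Remaining $73,672 at 24.5% = $18,049.64
Fee: $48,587.50 + $18,049.64 = $66,637.14
$66,637.14 is under the $96,000 cap.

$66,637.14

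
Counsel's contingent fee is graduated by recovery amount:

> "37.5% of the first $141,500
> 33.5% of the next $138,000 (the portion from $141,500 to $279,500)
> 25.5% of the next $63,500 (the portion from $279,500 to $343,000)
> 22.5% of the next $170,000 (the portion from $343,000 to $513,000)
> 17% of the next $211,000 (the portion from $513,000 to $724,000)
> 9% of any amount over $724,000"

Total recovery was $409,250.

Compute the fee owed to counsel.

First $141,500 at 37.5% = $53,062.50
Next $138,000 at 33.5% = $46,230.00
Next $63,500 at 25.5% = $16,192.50
Remaining $66,250 at 22.5% = $14,906.25
Fee: $53,062.50 + $46,230.00 + $16,192.50 + $14,906.25 = $130,391.25

$130,391.25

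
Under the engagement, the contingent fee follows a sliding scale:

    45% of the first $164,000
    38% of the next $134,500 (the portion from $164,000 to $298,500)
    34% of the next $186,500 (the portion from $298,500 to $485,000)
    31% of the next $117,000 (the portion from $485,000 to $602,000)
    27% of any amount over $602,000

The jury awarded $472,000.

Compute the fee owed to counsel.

$183,900.00

First $164,000 at 45% = $73,800.00
Next $134,500 at 38% = $51,110.00
Remaining $173,500 at 34% = $58,990.00
Fee: $73,800.00 + $51,110.00 + $58,990.00 = $183,900.00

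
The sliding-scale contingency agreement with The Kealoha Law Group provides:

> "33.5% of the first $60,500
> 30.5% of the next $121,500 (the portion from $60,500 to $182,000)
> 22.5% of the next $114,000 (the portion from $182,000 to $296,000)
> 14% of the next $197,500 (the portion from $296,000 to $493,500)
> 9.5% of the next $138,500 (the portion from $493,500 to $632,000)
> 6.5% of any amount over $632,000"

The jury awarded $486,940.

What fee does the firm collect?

$109,706.60

First $60,500 at 33.5% = $20,267.50
Next $121,500 at 30.5% = $37,057.50
Next $114,000 at 22.5% = $25,650.00
Remaining $190,940 at 14% = $26,731.60
Fee: $20,267.50 + $37,057.50 + $25,650.00 + $26,731.60 = $109,706.60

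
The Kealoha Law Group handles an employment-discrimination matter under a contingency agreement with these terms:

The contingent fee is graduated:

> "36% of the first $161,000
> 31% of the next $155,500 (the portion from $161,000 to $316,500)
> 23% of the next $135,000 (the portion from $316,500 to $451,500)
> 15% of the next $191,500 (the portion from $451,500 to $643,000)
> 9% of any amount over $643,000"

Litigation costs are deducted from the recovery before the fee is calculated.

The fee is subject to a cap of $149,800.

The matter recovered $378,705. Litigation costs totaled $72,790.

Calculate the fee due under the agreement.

$102,883.65

Fee base (net of costs): $378,705 − $72,790 = $305,915
First $161,000 at 36% = $57,960.00
Remaining $144,915 at 31% = $44,923.65
Fee: $57,960.00 + $44,923.65 = $102,883.65
$102,883.65 is under the $149,800 cap.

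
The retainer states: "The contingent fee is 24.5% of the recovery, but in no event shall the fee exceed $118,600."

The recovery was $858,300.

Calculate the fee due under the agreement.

24.5% of $858,300 = $210,283.50
That exceeds the $118,600 cap, so the fee is capped at $118,600.

$118,600.00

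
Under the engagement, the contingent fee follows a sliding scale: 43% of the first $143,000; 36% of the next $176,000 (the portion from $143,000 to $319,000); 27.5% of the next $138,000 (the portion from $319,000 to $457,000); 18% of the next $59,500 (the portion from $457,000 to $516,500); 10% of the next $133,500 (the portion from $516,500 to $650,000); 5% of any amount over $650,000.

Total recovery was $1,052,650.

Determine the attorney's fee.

First $143,000 at 43% = $61,490.00
Next $176,000 at 36% = $63,360.00
Next $138,000 at 27.5% = $37,950.00
Next $59,500 at 18% = $10,710.00
Next $133,500 at 10% = $13,350.00
Remaining $402,650 at 5% = $20,132.50
Fee: $61,490.00 + $63,360.00 + $37,950.00 + $10,710.00 + $13,350.00 + $20,132.50 = $206,992.50

$206,992.50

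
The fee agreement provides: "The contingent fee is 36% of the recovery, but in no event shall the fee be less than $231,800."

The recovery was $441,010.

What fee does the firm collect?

$231,800.00

36% of $441,010 = $158,763.60
That is below the $231,800 minimum, so the minimum applies.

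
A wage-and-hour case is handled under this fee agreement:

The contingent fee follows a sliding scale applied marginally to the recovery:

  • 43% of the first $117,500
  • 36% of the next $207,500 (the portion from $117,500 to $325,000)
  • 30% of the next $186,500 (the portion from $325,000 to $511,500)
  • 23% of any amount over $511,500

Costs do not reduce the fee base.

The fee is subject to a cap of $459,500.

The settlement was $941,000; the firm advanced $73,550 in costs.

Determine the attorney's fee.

$279,960.00

Fee base is the gross recovery, $941,000; costs are reimbursed separately.
First $117,500 at 43% = $50,525.00
Next $207,500 at 36% = $74,700.00
Next $186,500 at 30% = $55,950.00
Remaining $429,500 at 23% = $98,785.00
Fee: $50,525.00 + $74,700.00 + $55,950.00 + $98,785.00 = $279,960.00
$279,960.00 is under the $459,500 cap.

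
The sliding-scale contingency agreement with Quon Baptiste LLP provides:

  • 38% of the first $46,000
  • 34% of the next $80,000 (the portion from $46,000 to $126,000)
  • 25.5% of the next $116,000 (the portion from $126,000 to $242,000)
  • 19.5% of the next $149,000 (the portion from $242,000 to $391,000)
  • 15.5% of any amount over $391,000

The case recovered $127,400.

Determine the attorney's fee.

$45,037.00

First $46,000 at 38% = $17,480.00
Next $80,000 at 34% = $27,200.00
Remaining $1,400 at 25.5% = $357.00
Fee: $17,480.00 + $27,200.00 + $357.00 = $45,037.00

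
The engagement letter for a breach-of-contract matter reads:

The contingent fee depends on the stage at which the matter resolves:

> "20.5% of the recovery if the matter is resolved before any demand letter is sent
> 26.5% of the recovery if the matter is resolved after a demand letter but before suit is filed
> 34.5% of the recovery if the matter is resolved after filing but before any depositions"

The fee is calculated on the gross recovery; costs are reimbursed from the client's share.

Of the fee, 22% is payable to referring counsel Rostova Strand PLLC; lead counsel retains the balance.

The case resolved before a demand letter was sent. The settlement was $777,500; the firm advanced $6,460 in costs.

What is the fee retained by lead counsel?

$124,322.25

Fee base is the gross recovery, $777,500; costs are reimbursed separately.
The matter resolved before a demand letter was sent, so the 20.5% rate applies.
$777,500 × 20.5% = $159,387.50
Referral share: 22% of $159,387.50 = $35,065.25; lead counsel retains $159,387.50 − $35,065.25 = $124,322.25.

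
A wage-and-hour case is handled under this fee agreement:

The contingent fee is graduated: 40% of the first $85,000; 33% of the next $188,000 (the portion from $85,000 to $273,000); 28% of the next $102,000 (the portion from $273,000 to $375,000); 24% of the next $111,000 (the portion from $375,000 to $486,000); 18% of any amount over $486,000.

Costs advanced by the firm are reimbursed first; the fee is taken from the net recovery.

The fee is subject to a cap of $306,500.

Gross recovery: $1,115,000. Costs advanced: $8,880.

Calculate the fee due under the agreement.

$262,861.60

Fee base (net of costs): $1,115,000 − $8,880 = $1,106,120
First $85,000 at 40% = $34,000.00
Next $188,000 at 33% = $62,040.00
Next $102,000 at 28% = $28,560.00
Next $111,000 at 24% = $26,640.00
Remaining $620,120 at 18% = $111,621.60
Fee: $34,000.00 + $62,040.00 + $28,560.00 + $26,640.00 + $111,621.60 = $262,861.60
$262,861.60 is under the $306,500 cap.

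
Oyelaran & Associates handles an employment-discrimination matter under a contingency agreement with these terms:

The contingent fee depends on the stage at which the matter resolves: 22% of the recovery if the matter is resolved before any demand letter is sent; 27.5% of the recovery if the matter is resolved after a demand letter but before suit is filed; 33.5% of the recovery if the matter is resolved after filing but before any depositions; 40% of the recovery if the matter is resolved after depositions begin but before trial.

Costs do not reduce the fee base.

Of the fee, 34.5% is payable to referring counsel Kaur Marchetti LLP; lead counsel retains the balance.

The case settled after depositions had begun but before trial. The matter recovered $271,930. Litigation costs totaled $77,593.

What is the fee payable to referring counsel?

Fee base is the gross recovery, $271,930; costs are reimbursed separately.
The matter settled after depositions had begun but before trial, so the 40% rate applies.
$271,930 × 40% = $108,772.00
Referral share: 34.5% of $108,772.00 = $37,526.34; lead counsel retains $108,772.00 − $37,526.34 = $71,245.66.

$37,526.34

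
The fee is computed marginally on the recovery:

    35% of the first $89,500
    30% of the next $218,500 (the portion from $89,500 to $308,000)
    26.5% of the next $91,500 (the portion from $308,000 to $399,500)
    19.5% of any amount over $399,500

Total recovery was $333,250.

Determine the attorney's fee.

First $89,500 at 35% = $31,325.00
Next $218,500 at 30% = $65,550.00
Remaining $25,250 at 26.5% = $6,691.25
Fee: $31,325.00 + $65,550.00 + $6,691.25 = $103,566.25

$103,566.25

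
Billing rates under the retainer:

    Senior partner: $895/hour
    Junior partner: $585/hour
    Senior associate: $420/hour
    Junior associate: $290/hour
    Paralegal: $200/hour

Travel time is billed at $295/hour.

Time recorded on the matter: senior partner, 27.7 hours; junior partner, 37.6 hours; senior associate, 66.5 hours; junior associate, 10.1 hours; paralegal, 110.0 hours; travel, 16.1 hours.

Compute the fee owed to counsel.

$104,396.00

Senior partner: 27.7 × $895 = $24,791.50
Junior partner: 37.6 × $585 = $21,996.00
Senior associate: 66.5 × $420 = $27,930.00
Junior associate: 10.1 × $290 = $2,929.00
Paralegal: 110.0 × $200 = $22,000.00
Subtotal: $24,791.50 + $21,996.00 + $27,930.00 + $2,929.00 + $22,000.00 = $99,646.50
Travel: 16.1 × $295 = $4,749.50
Total: $99,646.50 + $4,749.50 = $104,396.00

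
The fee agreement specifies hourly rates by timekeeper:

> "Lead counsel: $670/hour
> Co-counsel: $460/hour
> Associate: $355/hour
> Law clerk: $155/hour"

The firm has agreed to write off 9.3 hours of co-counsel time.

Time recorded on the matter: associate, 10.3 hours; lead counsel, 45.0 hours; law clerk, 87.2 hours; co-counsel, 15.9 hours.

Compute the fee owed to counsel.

Lead counsel: 45.0 × $670 = $30,150.00
Co-counsel: 15.9 × $460 = $7,314.00
Associate: 10.3 × $355 = $3,656.50
Law clerk: 87.2 × $155 = $13,516.00
Subtotal: $54,636.50
Write-off: 9.3 × $460 = $4,278.00
Total: $54,636.50 − $4,278.00 = $50,358.50

$50,358.50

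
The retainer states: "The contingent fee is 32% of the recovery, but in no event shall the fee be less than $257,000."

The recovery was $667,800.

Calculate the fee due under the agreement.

32% of $667,800 = $213,696.00
That is below the $257,000 minimum, so the minimum applies.

$257,000.00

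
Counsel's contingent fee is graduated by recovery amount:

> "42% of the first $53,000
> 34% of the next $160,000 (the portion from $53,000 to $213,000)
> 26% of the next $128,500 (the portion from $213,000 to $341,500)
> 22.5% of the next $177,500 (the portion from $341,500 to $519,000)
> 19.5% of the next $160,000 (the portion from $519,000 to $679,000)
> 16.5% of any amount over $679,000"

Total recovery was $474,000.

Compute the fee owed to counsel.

$139,882.50

First $53,000 at 42% = $22,260.00
Next $160,000 at 34% = $54,400.00
Next $128,500 at 26% = $33,410.00
Remaining $132,500 at 22.5% = $29,812.50
Fee: $22,260.00 + $54,400.00 + $33,410.00 + $29,812.50 = $139,882.50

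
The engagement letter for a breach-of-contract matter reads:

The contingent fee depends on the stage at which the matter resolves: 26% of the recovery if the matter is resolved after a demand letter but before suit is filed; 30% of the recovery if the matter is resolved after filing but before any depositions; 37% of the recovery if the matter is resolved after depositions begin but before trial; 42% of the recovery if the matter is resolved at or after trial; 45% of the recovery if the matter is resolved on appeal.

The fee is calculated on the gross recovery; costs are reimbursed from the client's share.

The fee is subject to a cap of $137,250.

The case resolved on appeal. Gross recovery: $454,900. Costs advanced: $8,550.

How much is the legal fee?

$137,250.00

Fee base is the gross recovery, $454,900; costs are reimbursed separately.
The matter resolved on appeal, so the 45% rate applies.
$454,900 × 45% = $204,705.00
$204,705.00 exceeds the $137,250 cap, so the fee is capped at $137,250.00.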